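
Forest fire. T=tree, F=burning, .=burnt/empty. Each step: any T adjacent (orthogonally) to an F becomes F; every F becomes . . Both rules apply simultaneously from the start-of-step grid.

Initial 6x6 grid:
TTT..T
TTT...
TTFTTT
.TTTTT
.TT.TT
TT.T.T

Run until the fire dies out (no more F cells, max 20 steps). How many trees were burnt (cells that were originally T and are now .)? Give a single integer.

Answer: 23

Derivation:
Step 1: +4 fires, +1 burnt (F count now 4)
Step 2: +7 fires, +4 burnt (F count now 7)
Step 3: +5 fires, +7 burnt (F count now 5)
Step 4: +4 fires, +5 burnt (F count now 4)
Step 5: +2 fires, +4 burnt (F count now 2)
Step 6: +1 fires, +2 burnt (F count now 1)
Step 7: +0 fires, +1 burnt (F count now 0)
Fire out after step 7
Initially T: 25, now '.': 34
Total burnt (originally-T cells now '.'): 23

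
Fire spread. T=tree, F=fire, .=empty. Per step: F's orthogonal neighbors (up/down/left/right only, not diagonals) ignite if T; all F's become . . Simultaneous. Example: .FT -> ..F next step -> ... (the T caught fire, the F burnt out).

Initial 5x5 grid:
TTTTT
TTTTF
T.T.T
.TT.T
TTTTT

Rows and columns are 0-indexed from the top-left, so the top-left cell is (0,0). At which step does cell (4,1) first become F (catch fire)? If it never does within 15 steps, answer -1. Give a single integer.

Step 1: cell (4,1)='T' (+3 fires, +1 burnt)
Step 2: cell (4,1)='T' (+3 fires, +3 burnt)
Step 3: cell (4,1)='T' (+4 fires, +3 burnt)
Step 4: cell (4,1)='T' (+4 fires, +4 burnt)
Step 5: cell (4,1)='T' (+4 fires, +4 burnt)
Step 6: cell (4,1)='F' (+1 fires, +4 burnt)
  -> target ignites at step 6
Step 7: cell (4,1)='.' (+1 fires, +1 burnt)
Step 8: cell (4,1)='.' (+0 fires, +1 burnt)
  fire out at step 8

6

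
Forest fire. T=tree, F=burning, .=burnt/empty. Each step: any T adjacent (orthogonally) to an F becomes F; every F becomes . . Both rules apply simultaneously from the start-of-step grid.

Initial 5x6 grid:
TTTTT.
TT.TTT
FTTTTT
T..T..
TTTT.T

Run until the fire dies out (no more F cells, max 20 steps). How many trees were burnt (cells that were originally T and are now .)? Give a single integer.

Step 1: +3 fires, +1 burnt (F count now 3)
Step 2: +4 fires, +3 burnt (F count now 4)
Step 3: +3 fires, +4 burnt (F count now 3)
Step 4: +5 fires, +3 burnt (F count now 5)
Step 5: +4 fires, +5 burnt (F count now 4)
Step 6: +2 fires, +4 burnt (F count now 2)
Step 7: +0 fires, +2 burnt (F count now 0)
Fire out after step 7
Initially T: 22, now '.': 29
Total burnt (originally-T cells now '.'): 21

Answer: 21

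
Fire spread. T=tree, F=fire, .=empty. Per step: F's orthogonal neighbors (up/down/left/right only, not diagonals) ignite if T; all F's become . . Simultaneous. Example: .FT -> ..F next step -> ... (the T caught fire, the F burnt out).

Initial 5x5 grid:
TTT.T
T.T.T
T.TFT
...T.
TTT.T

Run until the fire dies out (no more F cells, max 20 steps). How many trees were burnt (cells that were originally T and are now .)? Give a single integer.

Step 1: +3 fires, +1 burnt (F count now 3)
Step 2: +2 fires, +3 burnt (F count now 2)
Step 3: +2 fires, +2 burnt (F count now 2)
Step 4: +1 fires, +2 burnt (F count now 1)
Step 5: +1 fires, +1 burnt (F count now 1)
Step 6: +1 fires, +1 burnt (F count now 1)
Step 7: +1 fires, +1 burnt (F count now 1)
Step 8: +0 fires, +1 burnt (F count now 0)
Fire out after step 8
Initially T: 15, now '.': 21
Total burnt (originally-T cells now '.'): 11

Answer: 11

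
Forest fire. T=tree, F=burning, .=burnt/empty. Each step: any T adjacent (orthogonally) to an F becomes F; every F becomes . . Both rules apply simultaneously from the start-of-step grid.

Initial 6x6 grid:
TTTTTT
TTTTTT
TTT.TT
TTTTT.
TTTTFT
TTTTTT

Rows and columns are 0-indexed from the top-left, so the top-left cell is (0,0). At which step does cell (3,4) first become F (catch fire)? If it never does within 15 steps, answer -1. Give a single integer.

Step 1: cell (3,4)='F' (+4 fires, +1 burnt)
  -> target ignites at step 1
Step 2: cell (3,4)='.' (+5 fires, +4 burnt)
Step 3: cell (3,4)='.' (+5 fires, +5 burnt)
Step 4: cell (3,4)='.' (+7 fires, +5 burnt)
Step 5: cell (3,4)='.' (+6 fires, +7 burnt)
Step 6: cell (3,4)='.' (+3 fires, +6 burnt)
Step 7: cell (3,4)='.' (+2 fires, +3 burnt)
Step 8: cell (3,4)='.' (+1 fires, +2 burnt)
Step 9: cell (3,4)='.' (+0 fires, +1 burnt)
  fire out at step 9

1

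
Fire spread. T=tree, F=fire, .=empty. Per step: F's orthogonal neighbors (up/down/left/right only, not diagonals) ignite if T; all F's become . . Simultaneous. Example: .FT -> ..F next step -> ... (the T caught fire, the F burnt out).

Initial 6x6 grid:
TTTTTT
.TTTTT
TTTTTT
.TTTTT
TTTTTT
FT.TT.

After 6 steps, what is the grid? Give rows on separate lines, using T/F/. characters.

Step 1: 2 trees catch fire, 1 burn out
  TTTTTT
  .TTTTT
  TTTTTT
  .TTTTT
  FTTTTT
  .F.TT.
Step 2: 1 trees catch fire, 2 burn out
  TTTTTT
  .TTTTT
  TTTTTT
  .TTTTT
  .FTTTT
  ...TT.
Step 3: 2 trees catch fire, 1 burn out
  TTTTTT
  .TTTTT
  TTTTTT
  .FTTTT
  ..FTTT
  ...TT.
Step 4: 3 trees catch fire, 2 burn out
  TTTTTT
  .TTTTT
  TFTTTT
  ..FTTT
  ...FTT
  ...TT.
Step 5: 6 trees catch fire, 3 burn out
  TTTTTT
  .FTTTT
  F.FTTT
  ...FTT
  ....FT
  ...FT.
Step 6: 6 trees catch fire, 6 burn out
  TFTTTT
  ..FTTT
  ...FTT
  ....FT
  .....F
  ....F.

TFTTTT
..FTTT
...FTT
....FT
.....F
....F.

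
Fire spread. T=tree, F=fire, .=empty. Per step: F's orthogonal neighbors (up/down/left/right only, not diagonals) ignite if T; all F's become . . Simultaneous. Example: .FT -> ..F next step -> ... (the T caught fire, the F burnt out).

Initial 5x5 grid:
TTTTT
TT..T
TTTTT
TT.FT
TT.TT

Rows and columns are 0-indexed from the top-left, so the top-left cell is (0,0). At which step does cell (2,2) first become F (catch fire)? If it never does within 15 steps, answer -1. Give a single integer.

Step 1: cell (2,2)='T' (+3 fires, +1 burnt)
Step 2: cell (2,2)='F' (+3 fires, +3 burnt)
  -> target ignites at step 2
Step 3: cell (2,2)='.' (+2 fires, +3 burnt)
Step 4: cell (2,2)='.' (+4 fires, +2 burnt)
Step 5: cell (2,2)='.' (+5 fires, +4 burnt)
Step 6: cell (2,2)='.' (+3 fires, +5 burnt)
Step 7: cell (2,2)='.' (+0 fires, +3 burnt)
  fire out at step 7

2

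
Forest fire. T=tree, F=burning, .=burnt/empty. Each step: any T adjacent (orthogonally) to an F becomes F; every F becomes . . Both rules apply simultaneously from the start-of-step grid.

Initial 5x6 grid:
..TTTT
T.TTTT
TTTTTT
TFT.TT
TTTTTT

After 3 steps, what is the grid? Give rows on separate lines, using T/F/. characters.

Step 1: 4 trees catch fire, 1 burn out
  ..TTTT
  T.TTTT
  TFTTTT
  F.F.TT
  TFTTTT
Step 2: 4 trees catch fire, 4 burn out
  ..TTTT
  T.TTTT
  F.FTTT
  ....TT
  F.FTTT
Step 3: 4 trees catch fire, 4 burn out
  ..TTTT
  F.FTTT
  ...FTT
  ....TT
  ...FTT

..TTTT
F.FTTT
...FTT
....TT
...FTT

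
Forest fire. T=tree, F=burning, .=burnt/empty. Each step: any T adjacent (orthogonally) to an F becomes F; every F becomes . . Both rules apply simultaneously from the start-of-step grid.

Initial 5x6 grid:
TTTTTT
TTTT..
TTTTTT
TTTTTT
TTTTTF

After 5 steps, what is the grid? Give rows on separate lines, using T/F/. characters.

Step 1: 2 trees catch fire, 1 burn out
  TTTTTT
  TTTT..
  TTTTTT
  TTTTTF
  TTTTF.
Step 2: 3 trees catch fire, 2 burn out
  TTTTTT
  TTTT..
  TTTTTF
  TTTTF.
  TTTF..
Step 3: 3 trees catch fire, 3 burn out
  TTTTTT
  TTTT..
  TTTTF.
  TTTF..
  TTF...
Step 4: 3 trees catch fire, 3 burn out
  TTTTTT
  TTTT..
  TTTF..
  TTF...
  TF....
Step 5: 4 trees catch fire, 3 burn out
  TTTTTT
  TTTF..
  TTF...
  TF....
  F.....

TTTTTT
TTTF..
TTF...
TF....
F.....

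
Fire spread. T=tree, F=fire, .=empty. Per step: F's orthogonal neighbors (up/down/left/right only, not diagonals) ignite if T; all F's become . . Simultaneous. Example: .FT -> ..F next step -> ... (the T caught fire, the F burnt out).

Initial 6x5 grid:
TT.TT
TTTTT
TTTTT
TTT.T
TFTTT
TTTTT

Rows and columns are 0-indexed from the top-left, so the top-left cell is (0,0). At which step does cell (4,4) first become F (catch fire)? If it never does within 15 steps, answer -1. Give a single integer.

Step 1: cell (4,4)='T' (+4 fires, +1 burnt)
Step 2: cell (4,4)='T' (+6 fires, +4 burnt)
Step 3: cell (4,4)='F' (+5 fires, +6 burnt)
  -> target ignites at step 3
Step 4: cell (4,4)='.' (+6 fires, +5 burnt)
Step 5: cell (4,4)='.' (+3 fires, +6 burnt)
Step 6: cell (4,4)='.' (+2 fires, +3 burnt)
Step 7: cell (4,4)='.' (+1 fires, +2 burnt)
Step 8: cell (4,4)='.' (+0 fires, +1 burnt)
  fire out at step 8

3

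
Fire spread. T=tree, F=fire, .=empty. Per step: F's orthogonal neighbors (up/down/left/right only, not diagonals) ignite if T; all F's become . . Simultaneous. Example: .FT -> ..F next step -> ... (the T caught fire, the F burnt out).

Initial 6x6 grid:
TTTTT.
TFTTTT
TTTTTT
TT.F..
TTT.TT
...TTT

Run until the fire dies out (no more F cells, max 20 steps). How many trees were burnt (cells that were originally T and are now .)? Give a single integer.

Answer: 21

Derivation:
Step 1: +5 fires, +2 burnt (F count now 5)
Step 2: +7 fires, +5 burnt (F count now 7)
Step 3: +5 fires, +7 burnt (F count now 5)
Step 4: +4 fires, +5 burnt (F count now 4)
Step 5: +0 fires, +4 burnt (F count now 0)
Fire out after step 5
Initially T: 26, now '.': 31
Total burnt (originally-T cells now '.'): 21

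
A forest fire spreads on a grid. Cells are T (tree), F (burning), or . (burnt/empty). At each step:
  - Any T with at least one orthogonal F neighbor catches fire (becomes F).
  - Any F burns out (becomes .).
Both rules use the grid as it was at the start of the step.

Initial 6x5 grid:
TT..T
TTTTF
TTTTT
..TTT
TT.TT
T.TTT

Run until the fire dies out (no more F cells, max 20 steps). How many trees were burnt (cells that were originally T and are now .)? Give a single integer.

Step 1: +3 fires, +1 burnt (F count now 3)
Step 2: +3 fires, +3 burnt (F count now 3)
Step 3: +4 fires, +3 burnt (F count now 4)
Step 4: +6 fires, +4 burnt (F count now 6)
Step 5: +3 fires, +6 burnt (F count now 3)
Step 6: +1 fires, +3 burnt (F count now 1)
Step 7: +0 fires, +1 burnt (F count now 0)
Fire out after step 7
Initially T: 23, now '.': 27
Total burnt (originally-T cells now '.'): 20

Answer: 20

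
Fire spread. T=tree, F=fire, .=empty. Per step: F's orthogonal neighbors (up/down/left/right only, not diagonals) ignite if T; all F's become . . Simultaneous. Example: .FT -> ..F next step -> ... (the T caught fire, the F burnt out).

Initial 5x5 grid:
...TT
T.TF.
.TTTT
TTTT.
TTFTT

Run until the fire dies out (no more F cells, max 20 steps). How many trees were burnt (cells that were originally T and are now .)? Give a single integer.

Step 1: +6 fires, +2 burnt (F count now 6)
Step 2: +7 fires, +6 burnt (F count now 7)
Step 3: +2 fires, +7 burnt (F count now 2)
Step 4: +0 fires, +2 burnt (F count now 0)
Fire out after step 4
Initially T: 16, now '.': 24
Total burnt (originally-T cells now '.'): 15

Answer: 15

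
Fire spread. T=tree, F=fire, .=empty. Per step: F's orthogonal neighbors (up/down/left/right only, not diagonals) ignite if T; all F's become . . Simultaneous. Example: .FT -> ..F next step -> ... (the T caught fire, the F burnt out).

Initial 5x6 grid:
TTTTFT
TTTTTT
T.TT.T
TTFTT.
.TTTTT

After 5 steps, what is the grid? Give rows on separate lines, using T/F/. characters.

Step 1: 7 trees catch fire, 2 burn out
  TTTF.F
  TTTTFT
  T.FT.T
  TF.FT.
  .TFTTT
Step 2: 9 trees catch fire, 7 burn out
  TTF...
  TTFF.F
  T..F.T
  F...F.
  .F.FTT
Step 3: 5 trees catch fire, 9 burn out
  TF....
  TF....
  F....F
  ......
  ....FT
Step 4: 3 trees catch fire, 5 burn out
  F.....
  F.....
  ......
  ......
  .....F
Step 5: 0 trees catch fire, 3 burn out
  ......
  ......
  ......
  ......
  ......

......
......
......
......
......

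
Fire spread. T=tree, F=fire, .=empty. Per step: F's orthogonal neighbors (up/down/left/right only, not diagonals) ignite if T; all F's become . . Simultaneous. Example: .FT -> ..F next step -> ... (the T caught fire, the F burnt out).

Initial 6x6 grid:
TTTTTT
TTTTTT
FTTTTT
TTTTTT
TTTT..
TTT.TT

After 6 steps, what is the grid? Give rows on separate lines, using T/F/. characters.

Step 1: 3 trees catch fire, 1 burn out
  TTTTTT
  FTTTTT
  .FTTTT
  FTTTTT
  TTTT..
  TTT.TT
Step 2: 5 trees catch fire, 3 burn out
  FTTTTT
  .FTTTT
  ..FTTT
  .FTTTT
  FTTT..
  TTT.TT
Step 3: 6 trees catch fire, 5 burn out
  .FTTTT
  ..FTTT
  ...FTT
  ..FTTT
  .FTT..
  FTT.TT
Step 4: 6 trees catch fire, 6 burn out
  ..FTTT
  ...FTT
  ....FT
  ...FTT
  ..FT..
  .FT.TT
Step 5: 6 trees catch fire, 6 burn out
  ...FTT
  ....FT
  .....F
  ....FT
  ...F..
  ..F.TT
Step 6: 3 trees catch fire, 6 burn out
  ....FT
  .....F
  ......
  .....F
  ......
  ....TT

....FT
.....F
......
.....F
......
....TT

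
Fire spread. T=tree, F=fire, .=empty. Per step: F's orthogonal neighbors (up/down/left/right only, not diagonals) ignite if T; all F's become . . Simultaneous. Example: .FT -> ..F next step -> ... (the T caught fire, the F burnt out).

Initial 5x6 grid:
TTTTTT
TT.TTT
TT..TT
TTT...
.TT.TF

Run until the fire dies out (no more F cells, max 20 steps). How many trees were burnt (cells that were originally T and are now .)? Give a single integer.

Answer: 1

Derivation:
Step 1: +1 fires, +1 burnt (F count now 1)
Step 2: +0 fires, +1 burnt (F count now 0)
Fire out after step 2
Initially T: 21, now '.': 10
Total burnt (originally-T cells now '.'): 1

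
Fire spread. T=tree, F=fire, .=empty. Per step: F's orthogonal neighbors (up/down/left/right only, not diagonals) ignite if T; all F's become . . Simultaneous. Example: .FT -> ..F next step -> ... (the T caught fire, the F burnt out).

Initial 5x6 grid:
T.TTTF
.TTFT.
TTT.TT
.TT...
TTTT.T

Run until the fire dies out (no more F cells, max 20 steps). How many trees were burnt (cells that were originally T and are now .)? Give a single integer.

Answer: 17

Derivation:
Step 1: +4 fires, +2 burnt (F count now 4)
Step 2: +4 fires, +4 burnt (F count now 4)
Step 3: +3 fires, +4 burnt (F count now 3)
Step 4: +3 fires, +3 burnt (F count now 3)
Step 5: +2 fires, +3 burnt (F count now 2)
Step 6: +1 fires, +2 burnt (F count now 1)
Step 7: +0 fires, +1 burnt (F count now 0)
Fire out after step 7
Initially T: 19, now '.': 28
Total burnt (originally-T cells now '.'): 17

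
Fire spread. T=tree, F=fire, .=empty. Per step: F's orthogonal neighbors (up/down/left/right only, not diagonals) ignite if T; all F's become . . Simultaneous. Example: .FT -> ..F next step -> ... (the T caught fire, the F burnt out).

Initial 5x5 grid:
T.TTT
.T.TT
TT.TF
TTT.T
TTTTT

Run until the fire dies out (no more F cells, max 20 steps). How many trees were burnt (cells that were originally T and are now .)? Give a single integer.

Step 1: +3 fires, +1 burnt (F count now 3)
Step 2: +3 fires, +3 burnt (F count now 3)
Step 3: +2 fires, +3 burnt (F count now 2)
Step 4: +2 fires, +2 burnt (F count now 2)
Step 5: +2 fires, +2 burnt (F count now 2)
Step 6: +2 fires, +2 burnt (F count now 2)
Step 7: +2 fires, +2 burnt (F count now 2)
Step 8: +2 fires, +2 burnt (F count now 2)
Step 9: +0 fires, +2 burnt (F count now 0)
Fire out after step 9
Initially T: 19, now '.': 24
Total burnt (originally-T cells now '.'): 18

Answer: 18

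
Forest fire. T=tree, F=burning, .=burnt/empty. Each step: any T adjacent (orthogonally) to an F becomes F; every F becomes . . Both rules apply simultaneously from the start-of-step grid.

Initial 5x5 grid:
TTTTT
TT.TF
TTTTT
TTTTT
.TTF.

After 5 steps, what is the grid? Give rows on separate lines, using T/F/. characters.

Step 1: 5 trees catch fire, 2 burn out
  TTTTF
  TT.F.
  TTTTF
  TTTFT
  .TF..
Step 2: 5 trees catch fire, 5 burn out
  TTTF.
  TT...
  TTTF.
  TTF.F
  .F...
Step 3: 3 trees catch fire, 5 burn out
  TTF..
  TT...
  TTF..
  TF...
  .....
Step 4: 3 trees catch fire, 3 burn out
  TF...
  TT...
  TF...
  F....
  .....
Step 5: 3 trees catch fire, 3 burn out
  F....
  TF...
  F....
  .....
  .....

F....
TF...
F....
.....
.....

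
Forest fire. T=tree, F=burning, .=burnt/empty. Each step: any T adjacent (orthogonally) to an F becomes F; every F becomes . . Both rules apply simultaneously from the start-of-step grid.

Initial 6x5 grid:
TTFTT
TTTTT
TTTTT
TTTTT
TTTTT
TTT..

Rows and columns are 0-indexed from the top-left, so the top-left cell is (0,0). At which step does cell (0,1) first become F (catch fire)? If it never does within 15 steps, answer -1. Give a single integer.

Step 1: cell (0,1)='F' (+3 fires, +1 burnt)
  -> target ignites at step 1
Step 2: cell (0,1)='.' (+5 fires, +3 burnt)
Step 3: cell (0,1)='.' (+5 fires, +5 burnt)
Step 4: cell (0,1)='.' (+5 fires, +5 burnt)
Step 5: cell (0,1)='.' (+5 fires, +5 burnt)
Step 6: cell (0,1)='.' (+3 fires, +5 burnt)
Step 7: cell (0,1)='.' (+1 fires, +3 burnt)
Step 8: cell (0,1)='.' (+0 fires, +1 burnt)
  fire out at step 8

1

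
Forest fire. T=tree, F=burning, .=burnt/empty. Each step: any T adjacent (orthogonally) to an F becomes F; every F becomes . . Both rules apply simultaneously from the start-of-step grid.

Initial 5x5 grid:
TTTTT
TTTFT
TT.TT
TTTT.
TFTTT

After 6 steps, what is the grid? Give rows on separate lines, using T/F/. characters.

Step 1: 7 trees catch fire, 2 burn out
  TTTFT
  TTF.F
  TT.FT
  TFTT.
  F.FTT
Step 2: 9 trees catch fire, 7 burn out
  TTF.F
  TF...
  TF..F
  F.FF.
  ...FT
Step 3: 4 trees catch fire, 9 burn out
  TF...
  F....
  F....
  .....
  ....F
Step 4: 1 trees catch fire, 4 burn out
  F....
  .....
  .....
  .....
  .....
Step 5: 0 trees catch fire, 1 burn out
  .....
  .....
  .....
  .....
  .....
Step 6: 0 trees catch fire, 0 burn out
  .....
  .....
  .....
  .....
  .....

.....
.....
.....
.....
.....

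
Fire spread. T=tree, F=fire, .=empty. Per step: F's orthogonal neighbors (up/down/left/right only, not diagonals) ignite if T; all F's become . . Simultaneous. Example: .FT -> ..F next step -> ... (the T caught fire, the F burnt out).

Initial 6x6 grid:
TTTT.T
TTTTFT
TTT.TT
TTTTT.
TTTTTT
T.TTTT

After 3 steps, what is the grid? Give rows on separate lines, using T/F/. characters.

Step 1: 3 trees catch fire, 1 burn out
  TTTT.T
  TTTF.F
  TTT.FT
  TTTTT.
  TTTTTT
  T.TTTT
Step 2: 5 trees catch fire, 3 burn out
  TTTF.F
  TTF...
  TTT..F
  TTTTF.
  TTTTTT
  T.TTTT
Step 3: 5 trees catch fire, 5 burn out
  TTF...
  TF....
  TTF...
  TTTF..
  TTTTFT
  T.TTTT

TTF...
TF....
TTF...
TTTF..
TTTTFT
T.TTTT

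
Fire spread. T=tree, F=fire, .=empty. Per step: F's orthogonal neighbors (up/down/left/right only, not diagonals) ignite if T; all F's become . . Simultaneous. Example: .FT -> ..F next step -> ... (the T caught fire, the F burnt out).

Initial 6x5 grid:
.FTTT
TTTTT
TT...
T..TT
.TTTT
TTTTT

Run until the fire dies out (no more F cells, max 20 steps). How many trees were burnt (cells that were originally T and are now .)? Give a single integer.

Step 1: +2 fires, +1 burnt (F count now 2)
Step 2: +4 fires, +2 burnt (F count now 4)
Step 3: +3 fires, +4 burnt (F count now 3)
Step 4: +2 fires, +3 burnt (F count now 2)
Step 5: +0 fires, +2 burnt (F count now 0)
Fire out after step 5
Initially T: 22, now '.': 19
Total burnt (originally-T cells now '.'): 11

Answer: 11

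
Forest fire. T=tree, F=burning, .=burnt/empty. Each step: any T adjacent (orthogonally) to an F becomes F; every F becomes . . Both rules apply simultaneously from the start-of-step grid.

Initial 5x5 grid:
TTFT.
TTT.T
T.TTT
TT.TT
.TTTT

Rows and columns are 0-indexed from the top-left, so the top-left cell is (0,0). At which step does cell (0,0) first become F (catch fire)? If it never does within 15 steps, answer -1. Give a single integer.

Step 1: cell (0,0)='T' (+3 fires, +1 burnt)
Step 2: cell (0,0)='F' (+3 fires, +3 burnt)
  -> target ignites at step 2
Step 3: cell (0,0)='.' (+2 fires, +3 burnt)
Step 4: cell (0,0)='.' (+3 fires, +2 burnt)
Step 5: cell (0,0)='.' (+4 fires, +3 burnt)
Step 6: cell (0,0)='.' (+3 fires, +4 burnt)
Step 7: cell (0,0)='.' (+1 fires, +3 burnt)
Step 8: cell (0,0)='.' (+0 fires, +1 burnt)
  fire out at step 8

2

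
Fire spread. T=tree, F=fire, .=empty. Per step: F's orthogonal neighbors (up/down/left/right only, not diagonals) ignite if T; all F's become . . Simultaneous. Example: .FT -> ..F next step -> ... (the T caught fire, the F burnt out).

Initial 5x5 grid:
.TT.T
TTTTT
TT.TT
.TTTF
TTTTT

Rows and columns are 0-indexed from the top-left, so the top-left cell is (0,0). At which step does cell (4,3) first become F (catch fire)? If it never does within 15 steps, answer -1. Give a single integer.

Step 1: cell (4,3)='T' (+3 fires, +1 burnt)
Step 2: cell (4,3)='F' (+4 fires, +3 burnt)
  -> target ignites at step 2
Step 3: cell (4,3)='.' (+4 fires, +4 burnt)
Step 4: cell (4,3)='.' (+3 fires, +4 burnt)
Step 5: cell (4,3)='.' (+4 fires, +3 burnt)
Step 6: cell (4,3)='.' (+2 fires, +4 burnt)
Step 7: cell (4,3)='.' (+0 fires, +2 burnt)
  fire out at step 7

2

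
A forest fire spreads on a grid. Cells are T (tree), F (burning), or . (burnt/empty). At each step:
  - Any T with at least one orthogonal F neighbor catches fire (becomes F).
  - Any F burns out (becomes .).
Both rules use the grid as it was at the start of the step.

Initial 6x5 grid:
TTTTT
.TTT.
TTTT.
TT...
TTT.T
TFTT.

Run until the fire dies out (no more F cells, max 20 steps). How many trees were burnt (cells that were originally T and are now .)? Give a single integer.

Step 1: +3 fires, +1 burnt (F count now 3)
Step 2: +4 fires, +3 burnt (F count now 4)
Step 3: +2 fires, +4 burnt (F count now 2)
Step 4: +3 fires, +2 burnt (F count now 3)
Step 5: +3 fires, +3 burnt (F count now 3)
Step 6: +3 fires, +3 burnt (F count now 3)
Step 7: +1 fires, +3 burnt (F count now 1)
Step 8: +1 fires, +1 burnt (F count now 1)
Step 9: +0 fires, +1 burnt (F count now 0)
Fire out after step 9
Initially T: 21, now '.': 29
Total burnt (originally-T cells now '.'): 20

Answer: 20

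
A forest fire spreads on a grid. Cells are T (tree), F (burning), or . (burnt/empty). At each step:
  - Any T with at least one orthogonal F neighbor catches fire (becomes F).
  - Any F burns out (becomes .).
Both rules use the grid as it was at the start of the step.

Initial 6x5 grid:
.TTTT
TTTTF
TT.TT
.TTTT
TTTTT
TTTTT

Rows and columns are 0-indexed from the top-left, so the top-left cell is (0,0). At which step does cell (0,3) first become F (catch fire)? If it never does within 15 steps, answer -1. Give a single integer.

Step 1: cell (0,3)='T' (+3 fires, +1 burnt)
Step 2: cell (0,3)='F' (+4 fires, +3 burnt)
  -> target ignites at step 2
Step 3: cell (0,3)='.' (+4 fires, +4 burnt)
Step 4: cell (0,3)='.' (+6 fires, +4 burnt)
Step 5: cell (0,3)='.' (+4 fires, +6 burnt)
Step 6: cell (0,3)='.' (+2 fires, +4 burnt)
Step 7: cell (0,3)='.' (+2 fires, +2 burnt)
Step 8: cell (0,3)='.' (+1 fires, +2 burnt)
Step 9: cell (0,3)='.' (+0 fires, +1 burnt)
  fire out at step 9

2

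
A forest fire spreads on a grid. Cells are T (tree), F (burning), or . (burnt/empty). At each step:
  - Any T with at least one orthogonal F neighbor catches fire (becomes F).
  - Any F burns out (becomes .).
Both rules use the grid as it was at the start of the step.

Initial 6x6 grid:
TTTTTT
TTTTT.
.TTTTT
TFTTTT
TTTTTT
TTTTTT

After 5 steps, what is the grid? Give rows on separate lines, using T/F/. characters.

Step 1: 4 trees catch fire, 1 burn out
  TTTTTT
  TTTTT.
  .FTTTT
  F.FTTT
  TFTTTT
  TTTTTT
Step 2: 6 trees catch fire, 4 burn out
  TTTTTT
  TFTTT.
  ..FTTT
  ...FTT
  F.FTTT
  TFTTTT
Step 3: 8 trees catch fire, 6 burn out
  TFTTTT
  F.FTT.
  ...FTT
  ....FT
  ...FTT
  F.FTTT
Step 4: 7 trees catch fire, 8 burn out
  F.FTTT
  ...FT.
  ....FT
  .....F
  ....FT
  ...FTT
Step 5: 5 trees catch fire, 7 burn out
  ...FTT
  ....F.
  .....F
  ......
  .....F
  ....FT

...FTT
....F.
.....F
......
.....F
....FT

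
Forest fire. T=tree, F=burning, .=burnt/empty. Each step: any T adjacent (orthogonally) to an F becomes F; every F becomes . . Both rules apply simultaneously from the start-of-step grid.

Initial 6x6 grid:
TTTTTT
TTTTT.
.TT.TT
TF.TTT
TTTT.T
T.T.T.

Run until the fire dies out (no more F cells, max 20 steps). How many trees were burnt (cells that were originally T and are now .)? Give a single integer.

Step 1: +3 fires, +1 burnt (F count now 3)
Step 2: +4 fires, +3 burnt (F count now 4)
Step 3: +6 fires, +4 burnt (F count now 6)
Step 4: +4 fires, +6 burnt (F count now 4)
Step 5: +3 fires, +4 burnt (F count now 3)
Step 6: +3 fires, +3 burnt (F count now 3)
Step 7: +3 fires, +3 burnt (F count now 3)
Step 8: +0 fires, +3 burnt (F count now 0)
Fire out after step 8
Initially T: 27, now '.': 35
Total burnt (originally-T cells now '.'): 26

Answer: 26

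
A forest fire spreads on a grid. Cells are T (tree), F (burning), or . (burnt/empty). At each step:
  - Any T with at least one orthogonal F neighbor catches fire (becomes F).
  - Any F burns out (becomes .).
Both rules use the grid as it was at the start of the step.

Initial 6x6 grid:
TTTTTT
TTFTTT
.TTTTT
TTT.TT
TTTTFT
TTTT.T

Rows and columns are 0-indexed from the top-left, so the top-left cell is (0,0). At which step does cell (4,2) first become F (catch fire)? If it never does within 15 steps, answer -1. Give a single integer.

Step 1: cell (4,2)='T' (+7 fires, +2 burnt)
Step 2: cell (4,2)='F' (+12 fires, +7 burnt)
  -> target ignites at step 2
Step 3: cell (4,2)='.' (+7 fires, +12 burnt)
Step 4: cell (4,2)='.' (+4 fires, +7 burnt)
Step 5: cell (4,2)='.' (+1 fires, +4 burnt)
Step 6: cell (4,2)='.' (+0 fires, +1 burnt)
  fire out at step 6

2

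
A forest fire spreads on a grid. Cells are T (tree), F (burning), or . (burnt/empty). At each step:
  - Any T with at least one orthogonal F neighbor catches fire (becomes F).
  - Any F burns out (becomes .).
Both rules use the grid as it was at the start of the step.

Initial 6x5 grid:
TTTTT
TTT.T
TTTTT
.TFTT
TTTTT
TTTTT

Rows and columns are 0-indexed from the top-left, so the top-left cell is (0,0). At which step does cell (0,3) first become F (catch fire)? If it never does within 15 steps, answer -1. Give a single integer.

Step 1: cell (0,3)='T' (+4 fires, +1 burnt)
Step 2: cell (0,3)='T' (+7 fires, +4 burnt)
Step 3: cell (0,3)='T' (+8 fires, +7 burnt)
Step 4: cell (0,3)='F' (+6 fires, +8 burnt)
  -> target ignites at step 4
Step 5: cell (0,3)='.' (+2 fires, +6 burnt)
Step 6: cell (0,3)='.' (+0 fires, +2 burnt)
  fire out at step 6

4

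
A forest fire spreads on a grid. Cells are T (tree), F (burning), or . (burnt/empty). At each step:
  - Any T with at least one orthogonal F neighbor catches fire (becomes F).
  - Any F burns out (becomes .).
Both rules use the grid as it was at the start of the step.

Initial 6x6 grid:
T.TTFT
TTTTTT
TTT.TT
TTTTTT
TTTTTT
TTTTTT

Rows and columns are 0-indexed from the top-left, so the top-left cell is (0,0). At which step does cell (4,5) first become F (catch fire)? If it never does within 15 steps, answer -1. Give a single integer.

Step 1: cell (4,5)='T' (+3 fires, +1 burnt)
Step 2: cell (4,5)='T' (+4 fires, +3 burnt)
Step 3: cell (4,5)='T' (+3 fires, +4 burnt)
Step 4: cell (4,5)='T' (+5 fires, +3 burnt)
Step 5: cell (4,5)='F' (+6 fires, +5 burnt)
  -> target ignites at step 5
Step 6: cell (4,5)='.' (+6 fires, +6 burnt)
Step 7: cell (4,5)='.' (+3 fires, +6 burnt)
Step 8: cell (4,5)='.' (+2 fires, +3 burnt)
Step 9: cell (4,5)='.' (+1 fires, +2 burnt)
Step 10: cell (4,5)='.' (+0 fires, +1 burnt)
  fire out at step 10

5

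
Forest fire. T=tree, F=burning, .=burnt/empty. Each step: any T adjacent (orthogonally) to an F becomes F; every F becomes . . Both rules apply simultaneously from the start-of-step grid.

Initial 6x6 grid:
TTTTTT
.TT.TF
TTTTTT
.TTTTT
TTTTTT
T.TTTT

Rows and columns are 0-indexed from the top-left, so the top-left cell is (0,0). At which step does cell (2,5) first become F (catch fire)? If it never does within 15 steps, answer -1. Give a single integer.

Step 1: cell (2,5)='F' (+3 fires, +1 burnt)
  -> target ignites at step 1
Step 2: cell (2,5)='.' (+3 fires, +3 burnt)
Step 3: cell (2,5)='.' (+4 fires, +3 burnt)
Step 4: cell (2,5)='.' (+5 fires, +4 burnt)
Step 5: cell (2,5)='.' (+6 fires, +5 burnt)
Step 6: cell (2,5)='.' (+6 fires, +6 burnt)
Step 7: cell (2,5)='.' (+2 fires, +6 burnt)
Step 8: cell (2,5)='.' (+1 fires, +2 burnt)
Step 9: cell (2,5)='.' (+1 fires, +1 burnt)
Step 10: cell (2,5)='.' (+0 fires, +1 burnt)
  fire out at step 10

1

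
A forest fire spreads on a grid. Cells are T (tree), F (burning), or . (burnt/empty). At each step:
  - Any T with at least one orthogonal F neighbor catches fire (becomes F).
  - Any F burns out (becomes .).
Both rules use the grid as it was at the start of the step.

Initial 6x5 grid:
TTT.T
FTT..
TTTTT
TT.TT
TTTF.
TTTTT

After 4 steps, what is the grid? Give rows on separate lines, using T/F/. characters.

Step 1: 6 trees catch fire, 2 burn out
  FTT.T
  .FT..
  FTTTT
  TT.FT
  TTF..
  TTTFT
Step 2: 9 trees catch fire, 6 burn out
  .FT.T
  ..F..
  .FTFT
  FT..F
  TF...
  TTF.F
Step 3: 6 trees catch fire, 9 burn out
  ..F.T
  .....
  ..F.F
  .F...
  F....
  TF...
Step 4: 1 trees catch fire, 6 burn out
  ....T
  .....
  .....
  .....
  .....
  F....

....T
.....
.....
.....
.....
F....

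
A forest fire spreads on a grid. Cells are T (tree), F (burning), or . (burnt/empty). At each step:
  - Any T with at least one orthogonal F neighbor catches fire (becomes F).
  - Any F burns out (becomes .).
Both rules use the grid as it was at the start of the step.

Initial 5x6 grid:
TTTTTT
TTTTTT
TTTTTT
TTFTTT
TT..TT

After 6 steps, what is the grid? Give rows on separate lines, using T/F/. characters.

Step 1: 3 trees catch fire, 1 burn out
  TTTTTT
  TTTTTT
  TTFTTT
  TF.FTT
  TT..TT
Step 2: 6 trees catch fire, 3 burn out
  TTTTTT
  TTFTTT
  TF.FTT
  F...FT
  TF..TT
Step 3: 8 trees catch fire, 6 burn out
  TTFTTT
  TF.FTT
  F...FT
  .....F
  F...FT
Step 4: 6 trees catch fire, 8 burn out
  TF.FTT
  F...FT
  .....F
  ......
  .....F
Step 5: 3 trees catch fire, 6 burn out
  F...FT
  .....F
  ......
  ......
  ......
Step 6: 1 trees catch fire, 3 burn out
  .....F
  ......
  ......
  ......
  ......

.....F
......
......
......
......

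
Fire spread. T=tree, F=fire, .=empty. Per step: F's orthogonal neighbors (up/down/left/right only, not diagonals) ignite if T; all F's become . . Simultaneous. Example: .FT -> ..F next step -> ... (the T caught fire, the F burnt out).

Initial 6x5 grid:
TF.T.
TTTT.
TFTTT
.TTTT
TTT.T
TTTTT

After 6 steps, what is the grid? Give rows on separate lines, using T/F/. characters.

Step 1: 5 trees catch fire, 2 burn out
  F..T.
  TFTT.
  F.FTT
  .FTTT
  TTT.T
  TTTTT
Step 2: 5 trees catch fire, 5 burn out
  ...T.
  F.FT.
  ...FT
  ..FTT
  TFT.T
  TTTTT
Step 3: 6 trees catch fire, 5 burn out
  ...T.
  ...F.
  ....F
  ...FT
  F.F.T
  TFTTT
Step 4: 4 trees catch fire, 6 burn out
  ...F.
  .....
  .....
  ....F
  ....T
  F.FTT
Step 5: 2 trees catch fire, 4 burn out
  .....
  .....
  .....
  .....
  ....F
  ...FT
Step 6: 1 trees catch fire, 2 burn out
  .....
  .....
  .....
  .....
  .....
  ....F

.....
.....
.....
.....
.....
....F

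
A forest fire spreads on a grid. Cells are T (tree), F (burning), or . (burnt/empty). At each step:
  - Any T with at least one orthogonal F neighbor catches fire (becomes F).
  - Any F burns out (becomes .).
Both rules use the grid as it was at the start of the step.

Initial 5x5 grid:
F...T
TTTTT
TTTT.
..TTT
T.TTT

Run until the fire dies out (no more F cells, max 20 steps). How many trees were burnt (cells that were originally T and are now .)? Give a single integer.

Step 1: +1 fires, +1 burnt (F count now 1)
Step 2: +2 fires, +1 burnt (F count now 2)
Step 3: +2 fires, +2 burnt (F count now 2)
Step 4: +2 fires, +2 burnt (F count now 2)
Step 5: +3 fires, +2 burnt (F count now 3)
Step 6: +3 fires, +3 burnt (F count now 3)
Step 7: +2 fires, +3 burnt (F count now 2)
Step 8: +1 fires, +2 burnt (F count now 1)
Step 9: +0 fires, +1 burnt (F count now 0)
Fire out after step 9
Initially T: 17, now '.': 24
Total burnt (originally-T cells now '.'): 16

Answer: 16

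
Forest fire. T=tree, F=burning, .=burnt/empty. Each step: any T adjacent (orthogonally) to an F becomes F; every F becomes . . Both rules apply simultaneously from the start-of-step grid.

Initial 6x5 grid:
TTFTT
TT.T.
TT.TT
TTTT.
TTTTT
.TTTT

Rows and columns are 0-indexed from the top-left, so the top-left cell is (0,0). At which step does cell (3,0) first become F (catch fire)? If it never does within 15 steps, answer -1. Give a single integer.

Step 1: cell (3,0)='T' (+2 fires, +1 burnt)
Step 2: cell (3,0)='T' (+4 fires, +2 burnt)
Step 3: cell (3,0)='T' (+3 fires, +4 burnt)
Step 4: cell (3,0)='T' (+4 fires, +3 burnt)
Step 5: cell (3,0)='F' (+4 fires, +4 burnt)
  -> target ignites at step 5
Step 6: cell (3,0)='.' (+5 fires, +4 burnt)
Step 7: cell (3,0)='.' (+2 fires, +5 burnt)
Step 8: cell (3,0)='.' (+0 fires, +2 burnt)
  fire out at step 8

5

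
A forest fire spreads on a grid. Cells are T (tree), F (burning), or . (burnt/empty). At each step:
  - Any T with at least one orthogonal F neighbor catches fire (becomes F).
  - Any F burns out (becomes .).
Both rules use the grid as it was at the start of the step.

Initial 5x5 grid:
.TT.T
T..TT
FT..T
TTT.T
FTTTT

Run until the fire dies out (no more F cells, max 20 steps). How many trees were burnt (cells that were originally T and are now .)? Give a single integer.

Answer: 14

Derivation:
Step 1: +4 fires, +2 burnt (F count now 4)
Step 2: +2 fires, +4 burnt (F count now 2)
Step 3: +2 fires, +2 burnt (F count now 2)
Step 4: +1 fires, +2 burnt (F count now 1)
Step 5: +1 fires, +1 burnt (F count now 1)
Step 6: +1 fires, +1 burnt (F count now 1)
Step 7: +1 fires, +1 burnt (F count now 1)
Step 8: +2 fires, +1 burnt (F count now 2)
Step 9: +0 fires, +2 burnt (F count now 0)
Fire out after step 9
Initially T: 16, now '.': 23
Total burnt (originally-T cells now '.'): 14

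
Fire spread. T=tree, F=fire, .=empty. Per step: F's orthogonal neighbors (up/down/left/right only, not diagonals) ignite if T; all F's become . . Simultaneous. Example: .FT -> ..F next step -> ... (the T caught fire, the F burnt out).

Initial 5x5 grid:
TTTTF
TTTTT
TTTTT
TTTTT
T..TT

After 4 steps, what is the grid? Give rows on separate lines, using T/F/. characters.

Step 1: 2 trees catch fire, 1 burn out
  TTTF.
  TTTTF
  TTTTT
  TTTTT
  T..TT
Step 2: 3 trees catch fire, 2 burn out
  TTF..
  TTTF.
  TTTTF
  TTTTT
  T..TT
Step 3: 4 trees catch fire, 3 burn out
  TF...
  TTF..
  TTTF.
  TTTTF
  T..TT
Step 4: 5 trees catch fire, 4 burn out
  F....
  TF...
  TTF..
  TTTF.
  T..TF

F....
TF...
TTF..
TTTF.
T..TF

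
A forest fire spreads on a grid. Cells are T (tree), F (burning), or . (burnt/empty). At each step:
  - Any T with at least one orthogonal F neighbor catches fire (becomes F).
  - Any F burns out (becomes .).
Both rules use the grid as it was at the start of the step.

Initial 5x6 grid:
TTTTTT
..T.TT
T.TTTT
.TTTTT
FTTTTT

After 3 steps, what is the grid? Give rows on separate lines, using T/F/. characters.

Step 1: 1 trees catch fire, 1 burn out
  TTTTTT
  ..T.TT
  T.TTTT
  .TTTTT
  .FTTTT
Step 2: 2 trees catch fire, 1 burn out
  TTTTTT
  ..T.TT
  T.TTTT
  .FTTTT
  ..FTTT
Step 3: 2 trees catch fire, 2 burn out
  TTTTTT
  ..T.TT
  T.TTTT
  ..FTTT
  ...FTT

TTTTTT
..T.TT
T.TTTT
..FTTT
...FTT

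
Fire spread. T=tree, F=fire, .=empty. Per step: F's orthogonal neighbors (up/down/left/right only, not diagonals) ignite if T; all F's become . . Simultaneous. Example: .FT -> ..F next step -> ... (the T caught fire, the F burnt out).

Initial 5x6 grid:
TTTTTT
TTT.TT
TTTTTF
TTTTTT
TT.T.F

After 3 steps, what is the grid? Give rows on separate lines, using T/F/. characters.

Step 1: 3 trees catch fire, 2 burn out
  TTTTTT
  TTT.TF
  TTTTF.
  TTTTTF
  TT.T..
Step 2: 4 trees catch fire, 3 burn out
  TTTTTF
  TTT.F.
  TTTF..
  TTTTF.
  TT.T..
Step 3: 3 trees catch fire, 4 burn out
  TTTTF.
  TTT...
  TTF...
  TTTF..
  TT.T..

TTTTF.
TTT...
TTF...
TTTF..
TT.T..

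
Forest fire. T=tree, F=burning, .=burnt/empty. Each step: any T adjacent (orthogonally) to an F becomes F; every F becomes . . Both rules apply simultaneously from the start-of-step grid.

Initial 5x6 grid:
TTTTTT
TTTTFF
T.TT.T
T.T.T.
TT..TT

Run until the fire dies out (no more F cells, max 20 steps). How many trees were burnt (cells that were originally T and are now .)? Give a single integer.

Step 1: +4 fires, +2 burnt (F count now 4)
Step 2: +3 fires, +4 burnt (F count now 3)
Step 3: +3 fires, +3 burnt (F count now 3)
Step 4: +3 fires, +3 burnt (F count now 3)
Step 5: +2 fires, +3 burnt (F count now 2)
Step 6: +1 fires, +2 burnt (F count now 1)
Step 7: +1 fires, +1 burnt (F count now 1)
Step 8: +1 fires, +1 burnt (F count now 1)
Step 9: +0 fires, +1 burnt (F count now 0)
Fire out after step 9
Initially T: 21, now '.': 27
Total burnt (originally-T cells now '.'): 18

Answer: 18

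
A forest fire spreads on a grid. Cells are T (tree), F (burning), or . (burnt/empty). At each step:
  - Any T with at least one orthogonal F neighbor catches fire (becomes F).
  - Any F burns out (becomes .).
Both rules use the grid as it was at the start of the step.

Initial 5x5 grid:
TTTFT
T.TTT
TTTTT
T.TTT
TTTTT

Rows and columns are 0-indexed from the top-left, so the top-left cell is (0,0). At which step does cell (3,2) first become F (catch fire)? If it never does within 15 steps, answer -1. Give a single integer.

Step 1: cell (3,2)='T' (+3 fires, +1 burnt)
Step 2: cell (3,2)='T' (+4 fires, +3 burnt)
Step 3: cell (3,2)='T' (+4 fires, +4 burnt)
Step 4: cell (3,2)='F' (+5 fires, +4 burnt)
  -> target ignites at step 4
Step 5: cell (3,2)='.' (+3 fires, +5 burnt)
Step 6: cell (3,2)='.' (+2 fires, +3 burnt)
Step 7: cell (3,2)='.' (+1 fires, +2 burnt)
Step 8: cell (3,2)='.' (+0 fires, +1 burnt)
  fire out at step 8

4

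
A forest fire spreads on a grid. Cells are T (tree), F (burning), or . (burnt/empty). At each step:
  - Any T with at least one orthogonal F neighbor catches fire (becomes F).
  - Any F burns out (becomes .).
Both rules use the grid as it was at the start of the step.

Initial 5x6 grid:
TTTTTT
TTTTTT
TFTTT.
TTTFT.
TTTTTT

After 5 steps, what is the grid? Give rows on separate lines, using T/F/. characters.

Step 1: 8 trees catch fire, 2 burn out
  TTTTTT
  TFTTTT
  F.FFT.
  TFF.F.
  TTTFTT
Step 2: 9 trees catch fire, 8 burn out
  TFTTTT
  F.FFTT
  ....F.
  F.....
  TFF.FT
Step 3: 6 trees catch fire, 9 burn out
  F.FFTT
  ....FT
  ......
  ......
  F....F
Step 4: 2 trees catch fire, 6 burn out
  ....FT
  .....F
  ......
  ......
  ......
Step 5: 1 trees catch fire, 2 burn out
  .....F
  ......
  ......
  ......
  ......

.....F
......
......
......
......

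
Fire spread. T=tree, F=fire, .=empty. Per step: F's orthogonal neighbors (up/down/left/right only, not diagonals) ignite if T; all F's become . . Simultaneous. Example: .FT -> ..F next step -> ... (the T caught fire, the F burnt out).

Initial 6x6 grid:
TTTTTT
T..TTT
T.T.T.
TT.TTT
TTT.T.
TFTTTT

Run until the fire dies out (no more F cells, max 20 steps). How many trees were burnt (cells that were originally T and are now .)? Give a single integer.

Answer: 26

Derivation:
Step 1: +3 fires, +1 burnt (F count now 3)
Step 2: +4 fires, +3 burnt (F count now 4)
Step 3: +2 fires, +4 burnt (F count now 2)
Step 4: +3 fires, +2 burnt (F count now 3)
Step 5: +2 fires, +3 burnt (F count now 2)
Step 6: +4 fires, +2 burnt (F count now 4)
Step 7: +2 fires, +4 burnt (F count now 2)
Step 8: +4 fires, +2 burnt (F count now 4)
Step 9: +2 fires, +4 burnt (F count now 2)
Step 10: +0 fires, +2 burnt (F count now 0)
Fire out after step 10
Initially T: 27, now '.': 35
Total burnt (originally-T cells now '.'): 26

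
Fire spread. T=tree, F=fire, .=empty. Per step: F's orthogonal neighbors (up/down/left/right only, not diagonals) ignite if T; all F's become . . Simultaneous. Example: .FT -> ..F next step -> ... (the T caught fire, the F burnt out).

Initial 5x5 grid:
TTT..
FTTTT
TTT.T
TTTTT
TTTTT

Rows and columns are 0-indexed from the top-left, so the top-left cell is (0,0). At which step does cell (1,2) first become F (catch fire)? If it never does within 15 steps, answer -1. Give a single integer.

Step 1: cell (1,2)='T' (+3 fires, +1 burnt)
Step 2: cell (1,2)='F' (+4 fires, +3 burnt)
  -> target ignites at step 2
Step 3: cell (1,2)='.' (+5 fires, +4 burnt)
Step 4: cell (1,2)='.' (+3 fires, +5 burnt)
Step 5: cell (1,2)='.' (+3 fires, +3 burnt)
Step 6: cell (1,2)='.' (+2 fires, +3 burnt)
Step 7: cell (1,2)='.' (+1 fires, +2 burnt)
Step 8: cell (1,2)='.' (+0 fires, +1 burnt)
  fire out at step 8

2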